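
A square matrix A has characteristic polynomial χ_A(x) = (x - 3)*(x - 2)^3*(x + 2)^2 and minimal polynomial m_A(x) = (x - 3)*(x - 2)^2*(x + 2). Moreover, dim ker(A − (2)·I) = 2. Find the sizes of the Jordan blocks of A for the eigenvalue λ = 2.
Block sizes for λ = 2: [2, 1]

Step 1 — from the characteristic polynomial, algebraic multiplicity of λ = 2 is 3. From dim ker(A − (2)·I) = 2, there are exactly 2 Jordan blocks for λ = 2.
Step 2 — from the minimal polynomial, the factor (x − 2)^2 tells us the largest block for λ = 2 has size 2.
Step 3 — with total size 3, 2 blocks, and largest block 2, the block sizes (in nonincreasing order) are [2, 1].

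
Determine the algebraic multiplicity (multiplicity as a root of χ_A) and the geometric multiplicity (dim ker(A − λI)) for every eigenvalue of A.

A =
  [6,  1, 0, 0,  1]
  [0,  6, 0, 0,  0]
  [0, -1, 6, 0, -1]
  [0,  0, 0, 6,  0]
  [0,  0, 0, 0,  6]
λ = 6: alg = 5, geom = 4

Step 1 — factor the characteristic polynomial to read off the algebraic multiplicities:
  χ_A(x) = (x - 6)^5

Step 2 — compute geometric multiplicities via the rank-nullity identity g(λ) = n − rank(A − λI):
  rank(A − (6)·I) = 1, so dim ker(A − (6)·I) = n − 1 = 4

Summary:
  λ = 6: algebraic multiplicity = 5, geometric multiplicity = 4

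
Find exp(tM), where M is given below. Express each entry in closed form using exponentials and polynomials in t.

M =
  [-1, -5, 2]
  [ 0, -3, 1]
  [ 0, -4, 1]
e^{tM} =
  [exp(-t), t^2*exp(-t) - 5*t*exp(-t), -t^2*exp(-t)/2 + 2*t*exp(-t)]
  [0, -2*t*exp(-t) + exp(-t), t*exp(-t)]
  [0, -4*t*exp(-t), 2*t*exp(-t) + exp(-t)]

Strategy: write M = P · J · P⁻¹ where J is a Jordan canonical form, so e^{tM} = P · e^{tJ} · P⁻¹, and e^{tJ} can be computed block-by-block.

M has Jordan form
J =
  [-1,  1,  0]
  [ 0, -1,  1]
  [ 0,  0, -1]
(up to reordering of blocks).

Per-block formulas:
  For a 3×3 Jordan block J_3(-1): exp(t · J_3(-1)) = e^(-1t)·(I + t·N + (t^2/2)·N^2), where N is the 3×3 nilpotent shift.

After assembling e^{tJ} and conjugating by P, we get:

e^{tM} =
  [exp(-t), t^2*exp(-t) - 5*t*exp(-t), -t^2*exp(-t)/2 + 2*t*exp(-t)]
  [0, -2*t*exp(-t) + exp(-t), t*exp(-t)]
  [0, -4*t*exp(-t), 2*t*exp(-t) + exp(-t)]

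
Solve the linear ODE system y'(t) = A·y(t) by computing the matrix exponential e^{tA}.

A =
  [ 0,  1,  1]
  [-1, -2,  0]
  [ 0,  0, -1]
e^{tA} =
  [t*exp(-t) + exp(-t), t*exp(-t), t^2*exp(-t)/2 + t*exp(-t)]
  [-t*exp(-t), -t*exp(-t) + exp(-t), -t^2*exp(-t)/2]
  [0, 0, exp(-t)]

Strategy: write A = P · J · P⁻¹ where J is a Jordan canonical form, so e^{tA} = P · e^{tJ} · P⁻¹, and e^{tJ} can be computed block-by-block.

A has Jordan form
J =
  [-1,  1,  0]
  [ 0, -1,  1]
  [ 0,  0, -1]
(up to reordering of blocks).

Per-block formulas:
  For a 3×3 Jordan block J_3(-1): exp(t · J_3(-1)) = e^(-1t)·(I + t·N + (t^2/2)·N^2), where N is the 3×3 nilpotent shift.

After assembling e^{tJ} and conjugating by P, we get:

e^{tA} =
  [t*exp(-t) + exp(-t), t*exp(-t), t^2*exp(-t)/2 + t*exp(-t)]
  [-t*exp(-t), -t*exp(-t) + exp(-t), -t^2*exp(-t)/2]
  [0, 0, exp(-t)]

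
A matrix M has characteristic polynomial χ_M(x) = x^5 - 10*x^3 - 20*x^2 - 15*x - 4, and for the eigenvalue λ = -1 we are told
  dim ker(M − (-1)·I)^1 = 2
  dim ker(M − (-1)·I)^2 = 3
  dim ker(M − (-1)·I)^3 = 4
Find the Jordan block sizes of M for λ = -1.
Block sizes for λ = -1: [3, 1]

From the dimensions of kernels of powers, the number of Jordan blocks of size at least j is d_j − d_{j−1} where d_j = dim ker(N^j) (with d_0 = 0). Computing the differences gives [2, 1, 1].
The number of blocks of size exactly k is (#blocks of size ≥ k) − (#blocks of size ≥ k + 1), so the partition is: 1 block(s) of size 1, 1 block(s) of size 3.
In nonincreasing order the block sizes are [3, 1].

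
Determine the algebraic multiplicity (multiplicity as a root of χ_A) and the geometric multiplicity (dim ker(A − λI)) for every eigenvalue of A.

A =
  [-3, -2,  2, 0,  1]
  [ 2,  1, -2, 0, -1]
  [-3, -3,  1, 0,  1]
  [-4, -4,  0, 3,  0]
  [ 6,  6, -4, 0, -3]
λ = -1: alg = 4, geom = 2; λ = 3: alg = 1, geom = 1

Step 1 — factor the characteristic polynomial to read off the algebraic multiplicities:
  χ_A(x) = (x - 3)*(x + 1)^4

Step 2 — compute geometric multiplicities via the rank-nullity identity g(λ) = n − rank(A − λI):
  rank(A − (-1)·I) = 3, so dim ker(A − (-1)·I) = n − 3 = 2
  rank(A − (3)·I) = 4, so dim ker(A − (3)·I) = n − 4 = 1

Summary:
  λ = -1: algebraic multiplicity = 4, geometric multiplicity = 2
  λ = 3: algebraic multiplicity = 1, geometric multiplicity = 1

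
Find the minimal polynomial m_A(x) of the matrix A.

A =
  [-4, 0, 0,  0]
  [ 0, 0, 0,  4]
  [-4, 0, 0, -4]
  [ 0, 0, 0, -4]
x^2 + 4*x

The characteristic polynomial is χ_A(x) = x^2*(x + 4)^2, so the eigenvalues are known. The minimal polynomial is
  m_A(x) = Π_λ (x − λ)^{k_λ}
where k_λ is the size of the *largest* Jordan block for λ (equivalently, the smallest k with (A − λI)^k v = 0 for every generalised eigenvector v of λ).

  λ = -4: largest Jordan block has size 1, contributing (x + 4)
  λ = 0: largest Jordan block has size 1, contributing (x − 0)

So m_A(x) = x*(x + 4) = x^2 + 4*x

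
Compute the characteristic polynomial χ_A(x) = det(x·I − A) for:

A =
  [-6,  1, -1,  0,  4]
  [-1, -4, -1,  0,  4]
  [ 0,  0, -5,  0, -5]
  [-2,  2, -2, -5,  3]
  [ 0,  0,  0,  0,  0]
x^5 + 20*x^4 + 150*x^3 + 500*x^2 + 625*x

Expanding det(x·I − A) (e.g. by cofactor expansion or by noting that A is similar to its Jordan form J, which has the same characteristic polynomial as A) gives
  χ_A(x) = x^5 + 20*x^4 + 150*x^3 + 500*x^2 + 625*x
which factors as x*(x + 5)^4. The eigenvalues (with algebraic multiplicities) are λ = -5 with multiplicity 4, λ = 0 with multiplicity 1.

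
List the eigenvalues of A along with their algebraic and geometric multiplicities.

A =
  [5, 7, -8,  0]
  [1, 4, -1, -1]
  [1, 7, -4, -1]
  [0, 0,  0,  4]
λ = -3: alg = 1, geom = 1; λ = 4: alg = 3, geom = 1

Step 1 — factor the characteristic polynomial to read off the algebraic multiplicities:
  χ_A(x) = (x - 4)^3*(x + 3)

Step 2 — compute geometric multiplicities via the rank-nullity identity g(λ) = n − rank(A − λI):
  rank(A − (-3)·I) = 3, so dim ker(A − (-3)·I) = n − 3 = 1
  rank(A − (4)·I) = 3, so dim ker(A − (4)·I) = n − 3 = 1

Summary:
  λ = -3: algebraic multiplicity = 1, geometric multiplicity = 1
  λ = 4: algebraic multiplicity = 3, geometric multiplicity = 1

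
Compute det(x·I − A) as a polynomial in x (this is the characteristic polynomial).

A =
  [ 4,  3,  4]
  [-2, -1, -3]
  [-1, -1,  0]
x^3 - 3*x^2 + 3*x - 1

Expanding det(x·I − A) (e.g. by cofactor expansion or by noting that A is similar to its Jordan form J, which has the same characteristic polynomial as A) gives
  χ_A(x) = x^3 - 3*x^2 + 3*x - 1
which factors as (x - 1)^3. The eigenvalues (with algebraic multiplicities) are λ = 1 with multiplicity 3.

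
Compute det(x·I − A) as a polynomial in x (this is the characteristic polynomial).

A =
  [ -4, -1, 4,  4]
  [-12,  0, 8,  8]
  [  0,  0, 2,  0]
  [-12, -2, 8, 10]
x^4 - 8*x^3 + 24*x^2 - 32*x + 16

Expanding det(x·I − A) (e.g. by cofactor expansion or by noting that A is similar to its Jordan form J, which has the same characteristic polynomial as A) gives
  χ_A(x) = x^4 - 8*x^3 + 24*x^2 - 32*x + 16
which factors as (x - 2)^4. The eigenvalues (with algebraic multiplicities) are λ = 2 with multiplicity 4.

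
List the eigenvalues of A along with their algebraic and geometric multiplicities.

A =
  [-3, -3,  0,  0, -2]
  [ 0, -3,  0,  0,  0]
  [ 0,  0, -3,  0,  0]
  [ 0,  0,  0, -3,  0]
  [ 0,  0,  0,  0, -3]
λ = -3: alg = 5, geom = 4

Step 1 — factor the characteristic polynomial to read off the algebraic multiplicities:
  χ_A(x) = (x + 3)^5

Step 2 — compute geometric multiplicities via the rank-nullity identity g(λ) = n − rank(A − λI):
  rank(A − (-3)·I) = 1, so dim ker(A − (-3)·I) = n − 1 = 4

Summary:
  λ = -3: algebraic multiplicity = 5, geometric multiplicity = 4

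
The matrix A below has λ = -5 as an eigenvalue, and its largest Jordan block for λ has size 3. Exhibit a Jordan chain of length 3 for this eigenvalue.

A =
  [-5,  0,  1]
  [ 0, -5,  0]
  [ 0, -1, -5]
A Jordan chain for λ = -5 of length 3:
v_1 = (-1, 0, 0)ᵀ
v_2 = (0, 0, -1)ᵀ
v_3 = (0, 1, 0)ᵀ

Let N = A − (-5)·I. We want v_3 with N^3 v_3 = 0 but N^2 v_3 ≠ 0; then v_{j-1} := N · v_j for j = 3, …, 2.

Pick v_3 = (0, 1, 0)ᵀ.
Then v_2 = N · v_3 = (0, 0, -1)ᵀ.
Then v_1 = N · v_2 = (-1, 0, 0)ᵀ.

Sanity check: (A − (-5)·I) v_1 = (0, 0, 0)ᵀ = 0. ✓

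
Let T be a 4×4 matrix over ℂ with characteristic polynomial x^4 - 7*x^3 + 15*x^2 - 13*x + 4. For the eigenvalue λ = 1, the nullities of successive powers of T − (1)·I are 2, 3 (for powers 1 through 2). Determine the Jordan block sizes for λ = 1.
Block sizes for λ = 1: [2, 1]

From the dimensions of kernels of powers, the number of Jordan blocks of size at least j is d_j − d_{j−1} where d_j = dim ker(N^j) (with d_0 = 0). Computing the differences gives [2, 1].
The number of blocks of size exactly k is (#blocks of size ≥ k) − (#blocks of size ≥ k + 1), so the partition is: 1 block(s) of size 1, 1 block(s) of size 2.
In nonincreasing order the block sizes are [2, 1].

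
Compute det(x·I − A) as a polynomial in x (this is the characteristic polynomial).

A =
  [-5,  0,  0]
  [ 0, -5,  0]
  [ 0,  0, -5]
x^3 + 15*x^2 + 75*x + 125

Expanding det(x·I − A) (e.g. by cofactor expansion or by noting that A is similar to its Jordan form J, which has the same characteristic polynomial as A) gives
  χ_A(x) = x^3 + 15*x^2 + 75*x + 125
which factors as (x + 5)^3. The eigenvalues (with algebraic multiplicities) are λ = -5 with multiplicity 3.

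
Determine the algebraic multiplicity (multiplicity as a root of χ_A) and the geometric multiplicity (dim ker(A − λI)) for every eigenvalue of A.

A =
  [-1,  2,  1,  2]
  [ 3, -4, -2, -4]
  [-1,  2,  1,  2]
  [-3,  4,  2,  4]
λ = 0: alg = 4, geom = 2

Step 1 — factor the characteristic polynomial to read off the algebraic multiplicities:
  χ_A(x) = x^4

Step 2 — compute geometric multiplicities via the rank-nullity identity g(λ) = n − rank(A − λI):
  rank(A − (0)·I) = 2, so dim ker(A − (0)·I) = n − 2 = 2

Summary:
  λ = 0: algebraic multiplicity = 4, geometric multiplicity = 2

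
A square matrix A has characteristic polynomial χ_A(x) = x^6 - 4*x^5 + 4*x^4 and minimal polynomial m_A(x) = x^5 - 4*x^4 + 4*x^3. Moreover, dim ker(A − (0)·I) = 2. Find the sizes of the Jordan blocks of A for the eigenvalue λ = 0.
Block sizes for λ = 0: [3, 1]

Step 1 — from the characteristic polynomial, algebraic multiplicity of λ = 0 is 4. From dim ker(A − (0)·I) = 2, there are exactly 2 Jordan blocks for λ = 0.
Step 2 — from the minimal polynomial, the factor (x − 0)^3 tells us the largest block for λ = 0 has size 3.
Step 3 — with total size 4, 2 blocks, and largest block 3, the block sizes (in nonincreasing order) are [3, 1].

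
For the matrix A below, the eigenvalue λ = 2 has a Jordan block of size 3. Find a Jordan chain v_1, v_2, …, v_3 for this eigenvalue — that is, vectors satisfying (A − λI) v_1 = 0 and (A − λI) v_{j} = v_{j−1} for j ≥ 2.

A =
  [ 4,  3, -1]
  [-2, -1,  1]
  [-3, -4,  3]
A Jordan chain for λ = 2 of length 3:
v_1 = (1, -1, -1)ᵀ
v_2 = (2, -2, -3)ᵀ
v_3 = (1, 0, 0)ᵀ

Let N = A − (2)·I. We want v_3 with N^3 v_3 = 0 but N^2 v_3 ≠ 0; then v_{j-1} := N · v_j for j = 3, …, 2.

Pick v_3 = (1, 0, 0)ᵀ.
Then v_2 = N · v_3 = (2, -2, -3)ᵀ.
Then v_1 = N · v_2 = (1, -1, -1)ᵀ.

Sanity check: (A − (2)·I) v_1 = (0, 0, 0)ᵀ = 0. ✓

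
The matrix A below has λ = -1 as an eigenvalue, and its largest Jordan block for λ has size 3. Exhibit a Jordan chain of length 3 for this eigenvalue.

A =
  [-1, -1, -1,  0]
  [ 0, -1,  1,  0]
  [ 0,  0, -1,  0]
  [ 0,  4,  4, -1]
A Jordan chain for λ = -1 of length 3:
v_1 = (-1, 0, 0, 4)ᵀ
v_2 = (-1, 1, 0, 4)ᵀ
v_3 = (0, 0, 1, 0)ᵀ

Let N = A − (-1)·I. We want v_3 with N^3 v_3 = 0 but N^2 v_3 ≠ 0; then v_{j-1} := N · v_j for j = 3, …, 2.

Pick v_3 = (0, 0, 1, 0)ᵀ.
Then v_2 = N · v_3 = (-1, 1, 0, 4)ᵀ.
Then v_1 = N · v_2 = (-1, 0, 0, 4)ᵀ.

Sanity check: (A − (-1)·I) v_1 = (0, 0, 0, 0)ᵀ = 0. ✓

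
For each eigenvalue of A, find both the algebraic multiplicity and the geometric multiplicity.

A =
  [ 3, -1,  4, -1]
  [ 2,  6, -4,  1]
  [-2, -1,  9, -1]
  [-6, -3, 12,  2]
λ = 5: alg = 4, geom = 3

Step 1 — factor the characteristic polynomial to read off the algebraic multiplicities:
  χ_A(x) = (x - 5)^4

Step 2 — compute geometric multiplicities via the rank-nullity identity g(λ) = n − rank(A − λI):
  rank(A − (5)·I) = 1, so dim ker(A − (5)·I) = n − 1 = 3

Summary:
  λ = 5: algebraic multiplicity = 4, geometric multiplicity = 3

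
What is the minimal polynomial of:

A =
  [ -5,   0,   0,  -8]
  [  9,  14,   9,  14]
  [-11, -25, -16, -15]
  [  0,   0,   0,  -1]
x^4 + 8*x^3 + 18*x^2 + 16*x + 5

The characteristic polynomial is χ_A(x) = (x + 1)^3*(x + 5), so the eigenvalues are known. The minimal polynomial is
  m_A(x) = Π_λ (x − λ)^{k_λ}
where k_λ is the size of the *largest* Jordan block for λ (equivalently, the smallest k with (A − λI)^k v = 0 for every generalised eigenvector v of λ).

  λ = -5: largest Jordan block has size 1, contributing (x + 5)
  λ = -1: largest Jordan block has size 3, contributing (x + 1)^3

So m_A(x) = (x + 1)^3*(x + 5) = x^4 + 8*x^3 + 18*x^2 + 16*x + 5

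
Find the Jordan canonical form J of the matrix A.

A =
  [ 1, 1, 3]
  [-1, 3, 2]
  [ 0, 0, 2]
J_3(2)

The characteristic polynomial is
  det(x·I − A) = x^3 - 6*x^2 + 12*x - 8 = (x - 2)^3

Eigenvalues and multiplicities (the geometric multiplicity of λ is n − rank(A − λI), which equals the number of Jordan blocks for λ):
  λ = 2: algebraic multiplicity = 3, geometric multiplicity = 1

Determining the block sizes for each eigenvalue:
  λ = 2: one block (gm = 1), so the single block has size am = 3 → block sizes [3]

Assembling the blocks gives a Jordan form
J =
  [2, 1, 0]
  [0, 2, 1]
  [0, 0, 2]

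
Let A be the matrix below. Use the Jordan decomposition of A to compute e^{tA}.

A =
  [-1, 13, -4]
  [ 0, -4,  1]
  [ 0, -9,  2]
e^{tA} =
  [exp(-t), -3*t^2*exp(-t)/2 + 13*t*exp(-t), t^2*exp(-t)/2 - 4*t*exp(-t)]
  [0, -3*t*exp(-t) + exp(-t), t*exp(-t)]
  [0, -9*t*exp(-t), 3*t*exp(-t) + exp(-t)]

Strategy: write A = P · J · P⁻¹ where J is a Jordan canonical form, so e^{tA} = P · e^{tJ} · P⁻¹, and e^{tJ} can be computed block-by-block.

A has Jordan form
J =
  [-1,  1,  0]
  [ 0, -1,  1]
  [ 0,  0, -1]
(up to reordering of blocks).

Per-block formulas:
  For a 3×3 Jordan block J_3(-1): exp(t · J_3(-1)) = e^(-1t)·(I + t·N + (t^2/2)·N^2), where N is the 3×3 nilpotent shift.

After assembling e^{tJ} and conjugating by P, we get:

e^{tA} =
  [exp(-t), -3*t^2*exp(-t)/2 + 13*t*exp(-t), t^2*exp(-t)/2 - 4*t*exp(-t)]
  [0, -3*t*exp(-t) + exp(-t), t*exp(-t)]
  [0, -9*t*exp(-t), 3*t*exp(-t) + exp(-t)]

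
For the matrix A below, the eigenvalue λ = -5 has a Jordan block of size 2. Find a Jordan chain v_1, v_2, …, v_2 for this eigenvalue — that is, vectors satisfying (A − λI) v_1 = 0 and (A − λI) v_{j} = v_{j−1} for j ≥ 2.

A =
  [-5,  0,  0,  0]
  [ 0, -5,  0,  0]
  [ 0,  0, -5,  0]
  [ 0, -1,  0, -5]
A Jordan chain for λ = -5 of length 2:
v_1 = (0, 0, 0, -1)ᵀ
v_2 = (0, 1, 0, 0)ᵀ

Let N = A − (-5)·I. We want v_2 with N^2 v_2 = 0 but N^1 v_2 ≠ 0; then v_{j-1} := N · v_j for j = 2, …, 2.

Pick v_2 = (0, 1, 0, 0)ᵀ.
Then v_1 = N · v_2 = (0, 0, 0, -1)ᵀ.

Sanity check: (A − (-5)·I) v_1 = (0, 0, 0, 0)ᵀ = 0. ✓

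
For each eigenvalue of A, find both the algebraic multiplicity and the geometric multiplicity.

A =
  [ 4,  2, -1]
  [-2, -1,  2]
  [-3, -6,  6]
λ = 3: alg = 3, geom = 2

Step 1 — factor the characteristic polynomial to read off the algebraic multiplicities:
  χ_A(x) = (x - 3)^3

Step 2 — compute geometric multiplicities via the rank-nullity identity g(λ) = n − rank(A − λI):
  rank(A − (3)·I) = 1, so dim ker(A − (3)·I) = n − 1 = 2

Summary:
  λ = 3: algebraic multiplicity = 3, geometric multiplicity = 2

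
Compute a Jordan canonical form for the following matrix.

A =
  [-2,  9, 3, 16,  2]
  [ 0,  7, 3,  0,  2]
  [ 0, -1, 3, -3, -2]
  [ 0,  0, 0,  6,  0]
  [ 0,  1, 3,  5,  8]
J_1(-2) ⊕ J_3(6) ⊕ J_1(6)

The characteristic polynomial is
  det(x·I − A) = x^5 - 22*x^4 + 168*x^3 - 432*x^2 - 432*x + 2592 = (x - 6)^4*(x + 2)

Eigenvalues and multiplicities (the geometric multiplicity of λ is n − rank(A − λI), which equals the number of Jordan blocks for λ):
  λ = -2: algebraic multiplicity = 1, geometric multiplicity = 1
  λ = 6: algebraic multiplicity = 4, geometric multiplicity = 2

Determining the block sizes for each eigenvalue:
  λ = -2: one block (gm = 1), so the single block has size am = 1 → block sizes [1]
  λ = 6: with am = 4 and gm = 2, the partition is not yet determined (e.g. several partitions of 4 into 2 parts exist). Let N = A − (6)·I. Computing rank(N^1) = 3, rank(N^2) = 2, rank(N^3) = 1; the number of blocks of size ≥ j is rank(N^{j−1}) − rank(N^j), giving [2, 1, 1]. So we have 1 block(s) of size 3, 1 block(s) of size 1 → block sizes [3, 1]

Assembling the blocks gives a Jordan form
J =
  [-2, 0, 0, 0, 0]
  [ 0, 6, 1, 0, 0]
  [ 0, 0, 6, 1, 0]
  [ 0, 0, 0, 6, 0]
  [ 0, 0, 0, 0, 6]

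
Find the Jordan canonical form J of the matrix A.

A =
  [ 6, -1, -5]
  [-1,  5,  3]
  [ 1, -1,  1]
J_3(4)

The characteristic polynomial is
  det(x·I − A) = x^3 - 12*x^2 + 48*x - 64 = (x - 4)^3

Eigenvalues and multiplicities (the geometric multiplicity of λ is n − rank(A − λI), which equals the number of Jordan blocks for λ):
  λ = 4: algebraic multiplicity = 3, geometric multiplicity = 1

Determining the block sizes for each eigenvalue:
  λ = 4: one block (gm = 1), so the single block has size am = 3 → block sizes [3]

Assembling the blocks gives a Jordan form
J =
  [4, 1, 0]
  [0, 4, 1]
  [0, 0, 4]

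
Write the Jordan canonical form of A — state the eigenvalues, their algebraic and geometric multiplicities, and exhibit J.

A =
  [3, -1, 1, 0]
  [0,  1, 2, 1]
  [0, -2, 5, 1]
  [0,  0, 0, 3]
J_2(3) ⊕ J_2(3)

The characteristic polynomial is
  det(x·I − A) = x^4 - 12*x^3 + 54*x^2 - 108*x + 81 = (x - 3)^4

Eigenvalues and multiplicities (the geometric multiplicity of λ is n − rank(A − λI), which equals the number of Jordan blocks for λ):
  λ = 3: algebraic multiplicity = 4, geometric multiplicity = 2

Determining the block sizes for each eigenvalue:
  λ = 3: with am = 4 and gm = 2, the partition is not yet determined (e.g. several partitions of 4 into 2 parts exist). Let N = A − (3)·I. Computing rank(N^1) = 2, rank(N^2) = 0; the number of blocks of size ≥ j is rank(N^{j−1}) − rank(N^j), giving [2, 2]. So we have 2 block(s) of size 2 → block sizes [2, 2]

Assembling the blocks gives a Jordan form
J =
  [3, 1, 0, 0]
  [0, 3, 0, 0]
  [0, 0, 3, 1]
  [0, 0, 0, 3]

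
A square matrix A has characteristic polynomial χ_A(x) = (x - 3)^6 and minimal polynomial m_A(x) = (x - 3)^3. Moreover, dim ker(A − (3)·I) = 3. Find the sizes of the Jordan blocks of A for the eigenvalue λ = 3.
Block sizes for λ = 3: [3, 2, 1]

Step 1 — from the characteristic polynomial, algebraic multiplicity of λ = 3 is 6. From dim ker(A − (3)·I) = 3, there are exactly 3 Jordan blocks for λ = 3.
Step 2 — from the minimal polynomial, the factor (x − 3)^3 tells us the largest block for λ = 3 has size 3.
Step 3 — with total size 6, 3 blocks, and largest block 3, the block sizes (in nonincreasing order) are [3, 2, 1].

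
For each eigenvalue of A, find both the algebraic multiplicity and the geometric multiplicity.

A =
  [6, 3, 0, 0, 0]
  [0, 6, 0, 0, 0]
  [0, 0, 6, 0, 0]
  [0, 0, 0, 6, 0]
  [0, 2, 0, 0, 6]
λ = 6: alg = 5, geom = 4

Step 1 — factor the characteristic polynomial to read off the algebraic multiplicities:
  χ_A(x) = (x - 6)^5

Step 2 — compute geometric multiplicities via the rank-nullity identity g(λ) = n − rank(A − λI):
  rank(A − (6)·I) = 1, so dim ker(A − (6)·I) = n − 1 = 4

Summary:
  λ = 6: algebraic multiplicity = 5, geometric multiplicity = 4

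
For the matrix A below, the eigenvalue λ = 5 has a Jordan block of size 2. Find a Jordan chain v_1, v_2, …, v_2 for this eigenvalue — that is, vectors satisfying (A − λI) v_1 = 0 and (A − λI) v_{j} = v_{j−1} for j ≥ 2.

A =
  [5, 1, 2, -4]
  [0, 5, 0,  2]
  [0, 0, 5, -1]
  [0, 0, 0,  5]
A Jordan chain for λ = 5 of length 2:
v_1 = (1, 0, 0, 0)ᵀ
v_2 = (0, 1, 0, 0)ᵀ

Let N = A − (5)·I. We want v_2 with N^2 v_2 = 0 but N^1 v_2 ≠ 0; then v_{j-1} := N · v_j for j = 2, …, 2.

Pick v_2 = (0, 1, 0, 0)ᵀ.
Then v_1 = N · v_2 = (1, 0, 0, 0)ᵀ.

Sanity check: (A − (5)·I) v_1 = (0, 0, 0, 0)ᵀ = 0. ✓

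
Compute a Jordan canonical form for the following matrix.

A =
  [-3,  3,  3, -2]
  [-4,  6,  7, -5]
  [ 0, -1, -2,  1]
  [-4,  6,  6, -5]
J_2(-1) ⊕ J_2(-1)

The characteristic polynomial is
  det(x·I − A) = x^4 + 4*x^3 + 6*x^2 + 4*x + 1 = (x + 1)^4

Eigenvalues and multiplicities (the geometric multiplicity of λ is n − rank(A − λI), which equals the number of Jordan blocks for λ):
  λ = -1: algebraic multiplicity = 4, geometric multiplicity = 2

Determining the block sizes for each eigenvalue:
  λ = -1: with am = 4 and gm = 2, the partition is not yet determined (e.g. several partitions of 4 into 2 parts exist). Let N = A − (-1)·I. Computing rank(N^1) = 2, rank(N^2) = 0; the number of blocks of size ≥ j is rank(N^{j−1}) − rank(N^j), giving [2, 2]. So we have 2 block(s) of size 2 → block sizes [2, 2]

Assembling the blocks gives a Jordan form
J =
  [-1,  1,  0,  0]
  [ 0, -1,  0,  0]
  [ 0,  0, -1,  1]
  [ 0,  0,  0, -1]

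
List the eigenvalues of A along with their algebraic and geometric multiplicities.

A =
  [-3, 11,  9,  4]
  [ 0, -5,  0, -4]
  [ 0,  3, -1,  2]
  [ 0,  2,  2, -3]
λ = -3: alg = 4, geom = 2

Step 1 — factor the characteristic polynomial to read off the algebraic multiplicities:
  χ_A(x) = (x + 3)^4

Step 2 — compute geometric multiplicities via the rank-nullity identity g(λ) = n − rank(A − λI):
  rank(A − (-3)·I) = 2, so dim ker(A − (-3)·I) = n − 2 = 2

Summary:
  λ = -3: algebraic multiplicity = 4, geometric multiplicity = 2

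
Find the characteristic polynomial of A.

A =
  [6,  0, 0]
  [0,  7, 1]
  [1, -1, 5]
x^3 - 18*x^2 + 108*x - 216

Expanding det(x·I − A) (e.g. by cofactor expansion or by noting that A is similar to its Jordan form J, which has the same characteristic polynomial as A) gives
  χ_A(x) = x^3 - 18*x^2 + 108*x - 216
which factors as (x - 6)^3. The eigenvalues (with algebraic multiplicities) are λ = 6 with multiplicity 3.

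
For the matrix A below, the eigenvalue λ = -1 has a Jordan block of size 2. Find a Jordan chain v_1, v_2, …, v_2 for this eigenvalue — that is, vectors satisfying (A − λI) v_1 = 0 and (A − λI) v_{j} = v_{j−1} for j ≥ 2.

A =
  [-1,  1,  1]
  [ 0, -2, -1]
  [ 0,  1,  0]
A Jordan chain for λ = -1 of length 2:
v_1 = (1, -1, 1)ᵀ
v_2 = (0, 1, 0)ᵀ

Let N = A − (-1)·I. We want v_2 with N^2 v_2 = 0 but N^1 v_2 ≠ 0; then v_{j-1} := N · v_j for j = 2, …, 2.

Pick v_2 = (0, 1, 0)ᵀ.
Then v_1 = N · v_2 = (1, -1, 1)ᵀ.

Sanity check: (A − (-1)·I) v_1 = (0, 0, 0)ᵀ = 0. ✓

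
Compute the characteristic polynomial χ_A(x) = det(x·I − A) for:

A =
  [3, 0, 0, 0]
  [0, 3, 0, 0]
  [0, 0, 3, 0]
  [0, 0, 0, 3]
x^4 - 12*x^3 + 54*x^2 - 108*x + 81

Expanding det(x·I − A) (e.g. by cofactor expansion or by noting that A is similar to its Jordan form J, which has the same characteristic polynomial as A) gives
  χ_A(x) = x^4 - 12*x^3 + 54*x^2 - 108*x + 81
which factors as (x - 3)^4. The eigenvalues (with algebraic multiplicities) are λ = 3 with multiplicity 4.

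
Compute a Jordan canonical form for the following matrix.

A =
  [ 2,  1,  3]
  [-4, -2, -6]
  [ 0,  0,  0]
J_2(0) ⊕ J_1(0)

The characteristic polynomial is
  det(x·I − A) = x^3

Eigenvalues and multiplicities (the geometric multiplicity of λ is n − rank(A − λI), which equals the number of Jordan blocks for λ):
  λ = 0: algebraic multiplicity = 3, geometric multiplicity = 2

Determining the block sizes for each eigenvalue:
  λ = 0: 2 blocks summing to 3 forces exactly one block of size 2 and the rest size 1 → block sizes [2, 1]

Assembling the blocks gives a Jordan form
J =
  [0, 1, 0]
  [0, 0, 0]
  [0, 0, 0]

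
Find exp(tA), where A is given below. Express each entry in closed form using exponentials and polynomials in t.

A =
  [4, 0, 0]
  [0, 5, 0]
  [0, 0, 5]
e^{tA} =
  [exp(4*t), 0, 0]
  [0, exp(5*t), 0]
  [0, 0, exp(5*t)]

Strategy: write A = P · J · P⁻¹ where J is a Jordan canonical form, so e^{tA} = P · e^{tJ} · P⁻¹, and e^{tJ} can be computed block-by-block.

A has Jordan form
J =
  [4, 0, 0]
  [0, 5, 0]
  [0, 0, 5]
(up to reordering of blocks).

Per-block formulas:
  For a 1×1 block at λ = 5: exp(t · [5]) = [e^(5t)].
  For a 1×1 block at λ = 4: exp(t · [4]) = [e^(4t)].

After assembling e^{tJ} and conjugating by P, we get:

e^{tA} =
  [exp(4*t), 0, 0]
  [0, exp(5*t), 0]
  [0, 0, exp(5*t)]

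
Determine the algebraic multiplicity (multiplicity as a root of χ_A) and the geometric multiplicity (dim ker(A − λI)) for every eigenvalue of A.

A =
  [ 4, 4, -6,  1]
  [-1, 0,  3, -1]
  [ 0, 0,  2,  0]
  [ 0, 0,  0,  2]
λ = 2: alg = 4, geom = 2

Step 1 — factor the characteristic polynomial to read off the algebraic multiplicities:
  χ_A(x) = (x - 2)^4

Step 2 — compute geometric multiplicities via the rank-nullity identity g(λ) = n − rank(A − λI):
  rank(A − (2)·I) = 2, so dim ker(A − (2)·I) = n − 2 = 2

Summary:
  λ = 2: algebraic multiplicity = 4, geometric multiplicity = 2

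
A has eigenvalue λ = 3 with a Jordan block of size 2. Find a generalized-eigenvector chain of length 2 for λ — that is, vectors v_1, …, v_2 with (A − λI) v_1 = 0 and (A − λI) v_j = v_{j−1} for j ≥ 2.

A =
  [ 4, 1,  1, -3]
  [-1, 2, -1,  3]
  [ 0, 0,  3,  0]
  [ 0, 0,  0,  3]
A Jordan chain for λ = 3 of length 2:
v_1 = (1, -1, 0, 0)ᵀ
v_2 = (1, 0, 0, 0)ᵀ

Let N = A − (3)·I. We want v_2 with N^2 v_2 = 0 but N^1 v_2 ≠ 0; then v_{j-1} := N · v_j for j = 2, …, 2.

Pick v_2 = (1, 0, 0, 0)ᵀ.
Then v_1 = N · v_2 = (1, -1, 0, 0)ᵀ.

Sanity check: (A − (3)·I) v_1 = (0, 0, 0, 0)ᵀ = 0. ✓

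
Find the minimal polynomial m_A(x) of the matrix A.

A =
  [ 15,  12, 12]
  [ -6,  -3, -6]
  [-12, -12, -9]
x^2 - 9

The characteristic polynomial is χ_A(x) = (x - 3)^2*(x + 3), so the eigenvalues are known. The minimal polynomial is
  m_A(x) = Π_λ (x − λ)^{k_λ}
where k_λ is the size of the *largest* Jordan block for λ (equivalently, the smallest k with (A − λI)^k v = 0 for every generalised eigenvector v of λ).

  λ = -3: largest Jordan block has size 1, contributing (x + 3)
  λ = 3: largest Jordan block has size 1, contributing (x − 3)

So m_A(x) = (x - 3)*(x + 3) = x^2 - 9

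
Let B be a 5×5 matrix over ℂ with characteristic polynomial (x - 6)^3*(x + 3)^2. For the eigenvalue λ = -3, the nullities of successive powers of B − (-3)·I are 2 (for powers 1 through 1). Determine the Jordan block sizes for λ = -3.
Block sizes for λ = -3: [1, 1]

From the dimensions of kernels of powers, the number of Jordan blocks of size at least j is d_j − d_{j−1} where d_j = dim ker(N^j) (with d_0 = 0). Computing the differences gives [2].
The number of blocks of size exactly k is (#blocks of size ≥ k) − (#blocks of size ≥ k + 1), so the partition is: 2 block(s) of size 1.
In nonincreasing order the block sizes are [1, 1].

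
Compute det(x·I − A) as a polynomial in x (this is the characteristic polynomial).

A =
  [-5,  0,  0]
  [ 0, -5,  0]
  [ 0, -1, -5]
x^3 + 15*x^2 + 75*x + 125

Expanding det(x·I − A) (e.g. by cofactor expansion or by noting that A is similar to its Jordan form J, which has the same characteristic polynomial as A) gives
  χ_A(x) = x^3 + 15*x^2 + 75*x + 125
which factors as (x + 5)^3. The eigenvalues (with algebraic multiplicities) are λ = -5 with multiplicity 3.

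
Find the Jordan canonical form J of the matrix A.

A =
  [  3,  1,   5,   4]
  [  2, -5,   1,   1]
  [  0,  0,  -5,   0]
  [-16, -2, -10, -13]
J_3(-5) ⊕ J_1(-5)

The characteristic polynomial is
  det(x·I − A) = x^4 + 20*x^3 + 150*x^2 + 500*x + 625 = (x + 5)^4

Eigenvalues and multiplicities (the geometric multiplicity of λ is n − rank(A − λI), which equals the number of Jordan blocks for λ):
  λ = -5: algebraic multiplicity = 4, geometric multiplicity = 2

Determining the block sizes for each eigenvalue:
  λ = -5: with am = 4 and gm = 2, the partition is not yet determined (e.g. several partitions of 4 into 2 parts exist). Let N = A − (-5)·I. Computing rank(N^1) = 2, rank(N^2) = 1, rank(N^3) = 0; the number of blocks of size ≥ j is rank(N^{j−1}) − rank(N^j), giving [2, 1, 1]. So we have 1 block(s) of size 3, 1 block(s) of size 1 → block sizes [3, 1]

Assembling the blocks gives a Jordan form
J =
  [-5,  1,  0,  0]
  [ 0, -5,  1,  0]
  [ 0,  0, -5,  0]
  [ 0,  0,  0, -5]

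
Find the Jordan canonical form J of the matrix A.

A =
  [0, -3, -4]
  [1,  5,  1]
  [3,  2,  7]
J_3(4)

The characteristic polynomial is
  det(x·I − A) = x^3 - 12*x^2 + 48*x - 64 = (x - 4)^3

Eigenvalues and multiplicities (the geometric multiplicity of λ is n − rank(A − λI), which equals the number of Jordan blocks for λ):
  λ = 4: algebraic multiplicity = 3, geometric multiplicity = 1

Determining the block sizes for each eigenvalue:
  λ = 4: one block (gm = 1), so the single block has size am = 3 → block sizes [3]

Assembling the blocks gives a Jordan form
J =
  [4, 1, 0]
  [0, 4, 1]
  [0, 0, 4]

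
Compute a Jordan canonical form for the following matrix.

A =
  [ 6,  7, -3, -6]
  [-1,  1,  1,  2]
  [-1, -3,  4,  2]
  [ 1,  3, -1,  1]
J_3(3) ⊕ J_1(3)

The characteristic polynomial is
  det(x·I − A) = x^4 - 12*x^3 + 54*x^2 - 108*x + 81 = (x - 3)^4

Eigenvalues and multiplicities (the geometric multiplicity of λ is n − rank(A − λI), which equals the number of Jordan blocks for λ):
  λ = 3: algebraic multiplicity = 4, geometric multiplicity = 2

Determining the block sizes for each eigenvalue:
  λ = 3: with am = 4 and gm = 2, the partition is not yet determined (e.g. several partitions of 4 into 2 parts exist). Let N = A − (3)·I. Computing rank(N^1) = 2, rank(N^2) = 1, rank(N^3) = 0; the number of blocks of size ≥ j is rank(N^{j−1}) − rank(N^j), giving [2, 1, 1]. So we have 1 block(s) of size 3, 1 block(s) of size 1 → block sizes [3, 1]

Assembling the blocks gives a Jordan form
J =
  [3, 1, 0, 0]
  [0, 3, 1, 0]
  [0, 0, 3, 0]
  [0, 0, 0, 3]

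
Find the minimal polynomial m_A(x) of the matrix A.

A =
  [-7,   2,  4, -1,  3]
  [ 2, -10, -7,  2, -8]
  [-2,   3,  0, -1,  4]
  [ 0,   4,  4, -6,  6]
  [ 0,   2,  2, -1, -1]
x^3 + 14*x^2 + 65*x + 100

The characteristic polynomial is χ_A(x) = (x + 4)*(x + 5)^4, so the eigenvalues are known. The minimal polynomial is
  m_A(x) = Π_λ (x − λ)^{k_λ}
where k_λ is the size of the *largest* Jordan block for λ (equivalently, the smallest k with (A − λI)^k v = 0 for every generalised eigenvector v of λ).

  λ = -5: largest Jordan block has size 2, contributing (x + 5)^2
  λ = -4: largest Jordan block has size 1, contributing (x + 4)

So m_A(x) = (x + 4)*(x + 5)^2 = x^3 + 14*x^2 + 65*x + 100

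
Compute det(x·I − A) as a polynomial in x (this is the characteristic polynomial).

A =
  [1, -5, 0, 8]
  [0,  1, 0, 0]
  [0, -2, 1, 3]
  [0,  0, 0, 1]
x^4 - 4*x^3 + 6*x^2 - 4*x + 1

Expanding det(x·I − A) (e.g. by cofactor expansion or by noting that A is similar to its Jordan form J, which has the same characteristic polynomial as A) gives
  χ_A(x) = x^4 - 4*x^3 + 6*x^2 - 4*x + 1
which factors as (x - 1)^4. The eigenvalues (with algebraic multiplicities) are λ = 1 with multiplicity 4.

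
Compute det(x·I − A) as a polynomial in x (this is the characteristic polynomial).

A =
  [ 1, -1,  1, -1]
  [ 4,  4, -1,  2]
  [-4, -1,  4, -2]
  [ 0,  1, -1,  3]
x^4 - 12*x^3 + 54*x^2 - 108*x + 81

Expanding det(x·I − A) (e.g. by cofactor expansion or by noting that A is similar to its Jordan form J, which has the same characteristic polynomial as A) gives
  χ_A(x) = x^4 - 12*x^3 + 54*x^2 - 108*x + 81
which factors as (x - 3)^4. The eigenvalues (with algebraic multiplicities) are λ = 3 with multiplicity 4.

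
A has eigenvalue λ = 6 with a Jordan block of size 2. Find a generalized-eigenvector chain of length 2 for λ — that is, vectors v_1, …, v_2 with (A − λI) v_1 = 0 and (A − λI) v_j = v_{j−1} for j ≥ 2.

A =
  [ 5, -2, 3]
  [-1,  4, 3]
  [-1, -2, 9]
A Jordan chain for λ = 6 of length 2:
v_1 = (-1, -1, -1)ᵀ
v_2 = (1, 0, 0)ᵀ

Let N = A − (6)·I. We want v_2 with N^2 v_2 = 0 but N^1 v_2 ≠ 0; then v_{j-1} := N · v_j for j = 2, …, 2.

Pick v_2 = (1, 0, 0)ᵀ.
Then v_1 = N · v_2 = (-1, -1, -1)ᵀ.

Sanity check: (A − (6)·I) v_1 = (0, 0, 0)ᵀ = 0. ✓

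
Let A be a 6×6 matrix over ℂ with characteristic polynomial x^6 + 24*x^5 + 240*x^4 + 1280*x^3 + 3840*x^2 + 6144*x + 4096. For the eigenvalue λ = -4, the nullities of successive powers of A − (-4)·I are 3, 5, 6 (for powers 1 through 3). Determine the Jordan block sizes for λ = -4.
Block sizes for λ = -4: [3, 2, 1]

From the dimensions of kernels of powers, the number of Jordan blocks of size at least j is d_j − d_{j−1} where d_j = dim ker(N^j) (with d_0 = 0). Computing the differences gives [3, 2, 1].
The number of blocks of size exactly k is (#blocks of size ≥ k) − (#blocks of size ≥ k + 1), so the partition is: 1 block(s) of size 1, 1 block(s) of size 2, 1 block(s) of size 3.
In nonincreasing order the block sizes are [3, 2, 1].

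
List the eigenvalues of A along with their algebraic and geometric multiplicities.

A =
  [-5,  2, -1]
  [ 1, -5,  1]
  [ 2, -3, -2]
λ = -4: alg = 3, geom = 1

Step 1 — factor the characteristic polynomial to read off the algebraic multiplicities:
  χ_A(x) = (x + 4)^3

Step 2 — compute geometric multiplicities via the rank-nullity identity g(λ) = n − rank(A − λI):
  rank(A − (-4)·I) = 2, so dim ker(A − (-4)·I) = n − 2 = 1

Summary:
  λ = -4: algebraic multiplicity = 3, geometric multiplicity = 1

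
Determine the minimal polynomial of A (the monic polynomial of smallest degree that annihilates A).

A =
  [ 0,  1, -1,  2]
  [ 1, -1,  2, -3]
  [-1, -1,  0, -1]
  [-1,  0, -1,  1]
x^2

The characteristic polynomial is χ_A(x) = x^4, so the eigenvalues are known. The minimal polynomial is
  m_A(x) = Π_λ (x − λ)^{k_λ}
where k_λ is the size of the *largest* Jordan block for λ (equivalently, the smallest k with (A − λI)^k v = 0 for every generalised eigenvector v of λ).

  λ = 0: largest Jordan block has size 2, contributing (x − 0)^2

So m_A(x) = x^2 = x^2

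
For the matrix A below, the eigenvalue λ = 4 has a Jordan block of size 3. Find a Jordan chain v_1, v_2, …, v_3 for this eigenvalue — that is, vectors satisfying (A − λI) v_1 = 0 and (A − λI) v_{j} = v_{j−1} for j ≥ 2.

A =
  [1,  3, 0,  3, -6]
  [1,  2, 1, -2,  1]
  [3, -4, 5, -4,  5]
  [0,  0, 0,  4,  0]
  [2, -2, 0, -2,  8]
A Jordan chain for λ = 4 of length 3:
v_1 = (-3, 1, 3, 0, 2)ᵀ
v_2 = (3, -2, -4, 0, -2)ᵀ
v_3 = (0, 1, 0, 0, 0)ᵀ

Let N = A − (4)·I. We want v_3 with N^3 v_3 = 0 but N^2 v_3 ≠ 0; then v_{j-1} := N · v_j for j = 3, …, 2.

Pick v_3 = (0, 1, 0, 0, 0)ᵀ.
Then v_2 = N · v_3 = (3, -2, -4, 0, -2)ᵀ.
Then v_1 = N · v_2 = (-3, 1, 3, 0, 2)ᵀ.

Sanity check: (A − (4)·I) v_1 = (0, 0, 0, 0, 0)ᵀ = 0. ✓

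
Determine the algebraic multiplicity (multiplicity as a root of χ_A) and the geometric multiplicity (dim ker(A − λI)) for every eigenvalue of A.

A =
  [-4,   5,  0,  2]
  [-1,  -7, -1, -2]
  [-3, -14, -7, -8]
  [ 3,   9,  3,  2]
λ = -4: alg = 4, geom = 2

Step 1 — factor the characteristic polynomial to read off the algebraic multiplicities:
  χ_A(x) = (x + 4)^4

Step 2 — compute geometric multiplicities via the rank-nullity identity g(λ) = n − rank(A − λI):
  rank(A − (-4)·I) = 2, so dim ker(A − (-4)·I) = n − 2 = 2

Summary:
  λ = -4: algebraic multiplicity = 4, geometric multiplicity = 2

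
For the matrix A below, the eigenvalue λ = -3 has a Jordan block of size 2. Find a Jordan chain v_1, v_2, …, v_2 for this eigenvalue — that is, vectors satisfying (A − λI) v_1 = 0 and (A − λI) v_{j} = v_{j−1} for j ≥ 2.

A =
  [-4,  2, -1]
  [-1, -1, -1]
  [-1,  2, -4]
A Jordan chain for λ = -3 of length 2:
v_1 = (-1, -1, -1)ᵀ
v_2 = (1, 0, 0)ᵀ

Let N = A − (-3)·I. We want v_2 with N^2 v_2 = 0 but N^1 v_2 ≠ 0; then v_{j-1} := N · v_j for j = 2, …, 2.

Pick v_2 = (1, 0, 0)ᵀ.
Then v_1 = N · v_2 = (-1, -1, -1)ᵀ.

Sanity check: (A − (-3)·I) v_1 = (0, 0, 0)ᵀ = 0. ✓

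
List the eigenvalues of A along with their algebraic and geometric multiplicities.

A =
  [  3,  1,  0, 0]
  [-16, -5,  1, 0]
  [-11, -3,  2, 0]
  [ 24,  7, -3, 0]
λ = 0: alg = 4, geom = 2

Step 1 — factor the characteristic polynomial to read off the algebraic multiplicities:
  χ_A(x) = x^4

Step 2 — compute geometric multiplicities via the rank-nullity identity g(λ) = n − rank(A − λI):
  rank(A − (0)·I) = 2, so dim ker(A − (0)·I) = n − 2 = 2

Summary:
  λ = 0: algebraic multiplicity = 4, geometric multiplicity = 2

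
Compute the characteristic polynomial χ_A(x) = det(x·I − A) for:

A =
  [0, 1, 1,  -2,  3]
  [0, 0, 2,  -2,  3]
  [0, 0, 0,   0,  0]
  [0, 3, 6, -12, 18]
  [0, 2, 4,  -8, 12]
x^5

Expanding det(x·I − A) (e.g. by cofactor expansion or by noting that A is similar to its Jordan form J, which has the same characteristic polynomial as A) gives
  χ_A(x) = x^5
which factors as x^5. The eigenvalues (with algebraic multiplicities) are λ = 0 with multiplicity 5.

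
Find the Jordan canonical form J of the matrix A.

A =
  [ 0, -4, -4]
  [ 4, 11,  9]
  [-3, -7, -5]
J_3(2)

The characteristic polynomial is
  det(x·I − A) = x^3 - 6*x^2 + 12*x - 8 = (x - 2)^3

Eigenvalues and multiplicities (the geometric multiplicity of λ is n − rank(A − λI), which equals the number of Jordan blocks for λ):
  λ = 2: algebraic multiplicity = 3, geometric multiplicity = 1

Determining the block sizes for each eigenvalue:
  λ = 2: one block (gm = 1), so the single block has size am = 3 → block sizes [3]

Assembling the blocks gives a Jordan form
J =
  [2, 1, 0]
  [0, 2, 1]
  [0, 0, 2]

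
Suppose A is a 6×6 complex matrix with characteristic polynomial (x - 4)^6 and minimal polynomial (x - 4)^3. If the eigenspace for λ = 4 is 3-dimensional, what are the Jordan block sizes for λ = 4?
Block sizes for λ = 4: [3, 2, 1]

Step 1 — from the characteristic polynomial, algebraic multiplicity of λ = 4 is 6. From dim ker(A − (4)·I) = 3, there are exactly 3 Jordan blocks for λ = 4.
Step 2 — from the minimal polynomial, the factor (x − 4)^3 tells us the largest block for λ = 4 has size 3.
Step 3 — with total size 6, 3 blocks, and largest block 3, the block sizes (in nonincreasing order) are [3, 2, 1].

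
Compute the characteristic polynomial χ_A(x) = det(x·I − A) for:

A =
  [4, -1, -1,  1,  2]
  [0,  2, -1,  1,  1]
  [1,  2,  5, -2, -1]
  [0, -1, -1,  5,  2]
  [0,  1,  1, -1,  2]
x^5 - 18*x^4 + 129*x^3 - 460*x^2 + 816*x - 576

Expanding det(x·I − A) (e.g. by cofactor expansion or by noting that A is similar to its Jordan form J, which has the same characteristic polynomial as A) gives
  χ_A(x) = x^5 - 18*x^4 + 129*x^3 - 460*x^2 + 816*x - 576
which factors as (x - 4)^3*(x - 3)^2. The eigenvalues (with algebraic multiplicities) are λ = 3 with multiplicity 2, λ = 4 with multiplicity 3.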